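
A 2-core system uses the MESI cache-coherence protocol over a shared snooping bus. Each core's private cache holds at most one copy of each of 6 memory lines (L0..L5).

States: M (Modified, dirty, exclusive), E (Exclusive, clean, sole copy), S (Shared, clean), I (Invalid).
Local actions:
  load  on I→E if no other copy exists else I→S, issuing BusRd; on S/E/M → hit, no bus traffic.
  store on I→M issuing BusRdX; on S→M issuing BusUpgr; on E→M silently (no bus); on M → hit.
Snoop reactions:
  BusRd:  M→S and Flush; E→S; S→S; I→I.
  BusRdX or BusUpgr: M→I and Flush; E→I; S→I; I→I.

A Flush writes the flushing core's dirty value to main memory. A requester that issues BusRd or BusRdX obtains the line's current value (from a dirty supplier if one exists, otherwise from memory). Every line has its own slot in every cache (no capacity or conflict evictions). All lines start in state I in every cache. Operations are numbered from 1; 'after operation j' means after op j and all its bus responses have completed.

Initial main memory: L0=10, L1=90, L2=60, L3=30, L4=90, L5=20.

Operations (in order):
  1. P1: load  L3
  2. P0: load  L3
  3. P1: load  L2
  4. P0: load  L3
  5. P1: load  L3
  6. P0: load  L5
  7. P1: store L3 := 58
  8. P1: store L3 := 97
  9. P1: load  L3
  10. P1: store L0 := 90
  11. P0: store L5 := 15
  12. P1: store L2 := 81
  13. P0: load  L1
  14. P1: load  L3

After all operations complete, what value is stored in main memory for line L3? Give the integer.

memory[L3] = 30

step 1: P1: load  L3  ⟶  IE  (L3)  txn=BusRd  M[L3]=30
step 2: P0: load  L3  ⟶  SS  (L3)  txn=BusRd  M[L3]=30
step 3: P1: load  L2  ⟶  IE  (L2)  txn=BusRd  M[L2]=60
step 4: P0: load  L3  ⟶  SS  (L3)  txn=∅  M[L3]=30
step 5: P1: load  L3  ⟶  SS  (L3)  txn=∅  M[L3]=30
step 6: P0: load  L5  ⟶  EI  (L5)  txn=BusRd  M[L5]=20
step 7: P1: store L3 := 58  ⟶  IM  (L3)  txn=BusUpgr  M[L3]=30
step 8: P1: store L3 := 97  ⟶  IM  (L3)  txn=∅  M[L3]=30
step 9: P1: load  L3  ⟶  IM  (L3)  txn=∅  M[L3]=30
step 10: P1: store L0 := 90  ⟶  IM  (L0)  txn=BusRdX  M[L0]=10
step 11: P0: store L5 := 15  ⟶  MI  (L5)  txn=∅  M[L5]=20
step 12: P1: store L2 := 81  ⟶  IM  (L2)  txn=∅  M[L2]=60
step 13: P0: load  L1  ⟶  EI  (L1)  txn=BusRd  M[L1]=90
step 14: P1: load  L3  ⟶  IM  (L3)  txn=∅  M[L3]=30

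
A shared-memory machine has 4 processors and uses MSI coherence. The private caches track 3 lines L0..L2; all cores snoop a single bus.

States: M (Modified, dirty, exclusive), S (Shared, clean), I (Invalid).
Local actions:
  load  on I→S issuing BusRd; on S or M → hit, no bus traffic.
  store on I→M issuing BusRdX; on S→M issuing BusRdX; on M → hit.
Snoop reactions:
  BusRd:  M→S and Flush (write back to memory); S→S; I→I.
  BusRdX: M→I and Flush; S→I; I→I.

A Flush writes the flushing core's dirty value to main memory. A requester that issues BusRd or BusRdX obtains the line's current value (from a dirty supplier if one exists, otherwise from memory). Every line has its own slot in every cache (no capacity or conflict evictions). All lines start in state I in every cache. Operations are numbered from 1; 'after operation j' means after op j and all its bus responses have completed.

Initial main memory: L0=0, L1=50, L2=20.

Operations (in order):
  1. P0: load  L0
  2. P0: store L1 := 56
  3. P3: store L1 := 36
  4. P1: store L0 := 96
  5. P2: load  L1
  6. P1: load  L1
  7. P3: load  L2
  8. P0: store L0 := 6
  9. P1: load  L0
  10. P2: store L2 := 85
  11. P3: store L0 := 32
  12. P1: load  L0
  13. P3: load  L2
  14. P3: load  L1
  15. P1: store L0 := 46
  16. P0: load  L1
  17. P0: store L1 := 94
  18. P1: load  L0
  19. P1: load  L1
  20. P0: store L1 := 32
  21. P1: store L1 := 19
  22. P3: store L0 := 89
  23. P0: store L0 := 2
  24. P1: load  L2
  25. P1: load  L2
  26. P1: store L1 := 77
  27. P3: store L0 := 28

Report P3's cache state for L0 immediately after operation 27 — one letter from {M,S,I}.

state = M

step 1: P0: load  L0  ⟶  SIII  (L0)  txn=BusRd  M[L0]=0
step 2: P0: store L1 := 56  ⟶  MIII  (L1)  txn=BusRdX  M[L1]=50
step 3: P3: store L1 := 36  ⟶  IIIM  (L1)  txn=BusRdX+Flush  M[L1]=56
step 4: P1: store L0 := 96  ⟶  IMII  (L0)  txn=BusRdX  M[L0]=0
step 5: P2: load  L1  ⟶  IISS  (L1)  txn=BusRd+Flush  M[L1]=36
step 6: P1: load  L1  ⟶  ISSS  (L1)  txn=BusRd  M[L1]=36
step 7: P3: load  L2  ⟶  IIIS  (L2)  txn=BusRd  M[L2]=20
step 8: P0: store L0 := 6  ⟶  MIII  (L0)  txn=BusRdX+Flush  M[L0]=96
step 9: P1: load  L0  ⟶  SSII  (L0)  txn=BusRd+Flush  M[L0]=6
step 10: P2: store L2 := 85  ⟶  IIMI  (L2)  txn=BusRdX  M[L2]=20
step 11: P3: store L0 := 32  ⟶  IIIM  (L0)  txn=BusRdX  M[L0]=6
step 12: P1: load  L0  ⟶  ISIS  (L0)  txn=BusRd+Flush  M[L0]=32
step 13: P3: load  L2  ⟶  IISS  (L2)  txn=BusRd+Flush  M[L2]=85
step 14: P3: load  L1  ⟶  ISSS  (L1)  txn=∅  M[L1]=36
step 15: P1: store L0 := 46  ⟶  IMII  (L0)  txn=BusRdX  M[L0]=32
step 16: P0: load  L1  ⟶  SSSS  (L1)  txn=BusRd  M[L1]=36
step 17: P0: store L1 := 94  ⟶  MIII  (L1)  txn=BusRdX  M[L1]=36
step 18: P1: load  L0  ⟶  IMII  (L0)  txn=∅  M[L0]=32
step 19: P1: load  L1  ⟶  SSII  (L1)  txn=BusRd+Flush  M[L1]=94
step 20: P0: store L1 := 32  ⟶  MIII  (L1)  txn=BusRdX  M[L1]=94
step 21: P1: store L1 := 19  ⟶  IMII  (L1)  txn=BusRdX+Flush  M[L1]=32
step 22: P3: store L0 := 89  ⟶  IIIM  (L0)  txn=BusRdX+Flush  M[L0]=46
step 23: P0: store L0 := 2  ⟶  MIII  (L0)  txn=BusRdX+Flush  M[L0]=89
step 24: P1: load  L2  ⟶  ISSS  (L2)  txn=BusRd  M[L2]=85
step 25: P1: load  L2  ⟶  ISSS  (L2)  txn=∅  M[L2]=85
step 26: P1: store L1 := 77  ⟶  IMII  (L1)  txn=∅  M[L1]=32
step 27: P3: store L0 := 28  ⟶  IIIM  (L0)  txn=BusRdX+Flush  M[L0]=2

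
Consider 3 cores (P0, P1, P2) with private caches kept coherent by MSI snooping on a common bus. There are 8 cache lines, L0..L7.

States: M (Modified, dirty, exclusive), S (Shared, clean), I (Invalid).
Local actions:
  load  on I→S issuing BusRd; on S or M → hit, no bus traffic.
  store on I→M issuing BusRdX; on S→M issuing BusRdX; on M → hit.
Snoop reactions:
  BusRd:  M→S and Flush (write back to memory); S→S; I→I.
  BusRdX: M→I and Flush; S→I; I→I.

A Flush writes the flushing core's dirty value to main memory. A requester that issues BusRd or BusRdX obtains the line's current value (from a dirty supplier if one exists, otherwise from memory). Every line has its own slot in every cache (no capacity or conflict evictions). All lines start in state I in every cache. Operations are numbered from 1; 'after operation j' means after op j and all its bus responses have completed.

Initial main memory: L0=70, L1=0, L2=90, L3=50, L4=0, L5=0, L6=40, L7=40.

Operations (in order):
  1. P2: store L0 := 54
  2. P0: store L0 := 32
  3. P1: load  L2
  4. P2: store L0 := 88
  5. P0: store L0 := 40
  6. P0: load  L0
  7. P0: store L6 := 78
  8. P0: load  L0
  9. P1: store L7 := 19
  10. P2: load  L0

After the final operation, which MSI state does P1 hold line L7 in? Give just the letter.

  op1 P2: store L0 := 54 → I/I/M on L0; bus BusRdX; mem=70
  op2 P0: store L0 := 32 → M/I/I on L0; bus BusRdX Flush; mem=54
  op3 P1: load  L2 → I/S/I on L2; bus BusRd; mem=90
  op4 P2: store L0 := 88 → I/I/M on L0; bus BusRdX Flush; mem=32
  op5 P0: store L0 := 40 → M/I/I on L0; bus BusRdX Flush; mem=88
  op6 P0: load  L0 → M/I/I on L0; bus (none); mem=88
  op7 P0: store L6 := 78 → M/I/I on L6; bus BusRdX; mem=40
  op8 P0: load  L0 → M/I/I on L0; bus (none); mem=88
  op9 P1: store L7 := 19 → I/M/I on L7; bus BusRdX; mem=40
  op10 P2: load  L0 → S/I/S on L0; bus BusRd Flush; mem=40

state = M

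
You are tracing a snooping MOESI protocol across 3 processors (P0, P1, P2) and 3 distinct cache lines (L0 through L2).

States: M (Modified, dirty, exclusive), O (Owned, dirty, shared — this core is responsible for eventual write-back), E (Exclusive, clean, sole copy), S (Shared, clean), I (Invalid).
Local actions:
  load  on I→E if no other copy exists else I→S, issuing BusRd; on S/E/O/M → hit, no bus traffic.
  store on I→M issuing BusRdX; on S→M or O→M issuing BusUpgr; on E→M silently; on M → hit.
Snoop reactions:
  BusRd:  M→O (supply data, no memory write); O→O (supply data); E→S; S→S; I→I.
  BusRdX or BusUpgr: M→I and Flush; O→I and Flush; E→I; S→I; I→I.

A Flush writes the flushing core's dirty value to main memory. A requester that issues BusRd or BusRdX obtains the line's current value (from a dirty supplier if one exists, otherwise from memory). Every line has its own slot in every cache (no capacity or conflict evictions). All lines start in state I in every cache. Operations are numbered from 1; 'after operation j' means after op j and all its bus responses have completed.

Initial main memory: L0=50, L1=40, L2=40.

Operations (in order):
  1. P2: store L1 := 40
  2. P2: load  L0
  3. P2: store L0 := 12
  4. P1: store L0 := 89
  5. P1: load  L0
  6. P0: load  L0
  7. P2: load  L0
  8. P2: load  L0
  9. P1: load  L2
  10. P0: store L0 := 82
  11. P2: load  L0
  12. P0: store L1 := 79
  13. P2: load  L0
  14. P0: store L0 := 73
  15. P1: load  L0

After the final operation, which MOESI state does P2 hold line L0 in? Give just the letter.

step 1: P2: store L1 := 40  ⟶  IIM  (L1)  txn=BusRdX  M[L1]=40
step 2: P2: load  L0  ⟶  IIE  (L0)  txn=BusRd  M[L0]=50
step 3: P2: store L0 := 12  ⟶  IIM  (L0)  txn=∅  M[L0]=50
step 4: P1: store L0 := 89  ⟶  IMI  (L0)  txn=BusRdX+Flush  M[L0]=12
step 5: P1: load  L0  ⟶  IMI  (L0)  txn=∅  M[L0]=12
step 6: P0: load  L0  ⟶  SOI  (L0)  txn=BusRd  M[L0]=12
step 7: P2: load  L0  ⟶  SOS  (L0)  txn=BusRd  M[L0]=12
step 8: P2: load  L0  ⟶  SOS  (L0)  txn=∅  M[L0]=12
step 9: P1: load  L2  ⟶  IEI  (L2)  txn=BusRd  M[L2]=40
step 10: P0: store L0 := 82  ⟶  MII  (L0)  txn=BusUpgr+Flush  M[L0]=89
step 11: P2: load  L0  ⟶  OIS  (L0)  txn=BusRd  M[L0]=89
step 12: P0: store L1 := 79  ⟶  MII  (L1)  txn=BusRdX+Flush  M[L1]=40
step 13: P2: load  L0  ⟶  OIS  (L0)  txn=∅  M[L0]=89
step 14: P0: store L0 := 73  ⟶  MII  (L0)  txn=BusUpgr  M[L0]=89
step 15: P1: load  L0  ⟶  OSI  (L0)  txn=BusRd  M[L0]=89

state = I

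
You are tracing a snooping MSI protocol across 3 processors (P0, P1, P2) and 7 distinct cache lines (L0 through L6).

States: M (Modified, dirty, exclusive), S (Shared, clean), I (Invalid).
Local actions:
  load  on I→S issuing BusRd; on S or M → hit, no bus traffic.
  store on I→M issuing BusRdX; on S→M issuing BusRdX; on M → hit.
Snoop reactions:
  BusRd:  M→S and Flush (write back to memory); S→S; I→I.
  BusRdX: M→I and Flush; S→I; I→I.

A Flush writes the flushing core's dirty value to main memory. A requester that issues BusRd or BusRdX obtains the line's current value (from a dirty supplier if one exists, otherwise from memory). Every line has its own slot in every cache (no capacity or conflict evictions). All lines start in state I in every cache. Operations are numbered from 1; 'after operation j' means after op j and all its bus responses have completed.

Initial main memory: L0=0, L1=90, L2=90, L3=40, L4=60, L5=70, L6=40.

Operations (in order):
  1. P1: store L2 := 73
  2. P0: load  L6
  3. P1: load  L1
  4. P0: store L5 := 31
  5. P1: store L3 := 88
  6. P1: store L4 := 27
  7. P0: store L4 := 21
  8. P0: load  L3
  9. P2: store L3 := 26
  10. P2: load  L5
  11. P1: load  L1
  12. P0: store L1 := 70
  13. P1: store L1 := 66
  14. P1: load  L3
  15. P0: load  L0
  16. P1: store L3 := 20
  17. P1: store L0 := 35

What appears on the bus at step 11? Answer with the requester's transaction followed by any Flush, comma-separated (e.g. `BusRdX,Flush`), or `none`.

bus = none

  op1 P1: store L2 := 73 → I/M/I on L2; bus BusRdX; mem=90
  op2 P0: load  L6 → S/I/I on L6; bus BusRd; mem=40
  op3 P1: load  L1 → I/S/I on L1; bus BusRd; mem=90
  op4 P0: store L5 := 31 → M/I/I on L5; bus BusRdX; mem=70
  op5 P1: store L3 := 88 → I/M/I on L3; bus BusRdX; mem=40
  op6 P1: store L4 := 27 → I/M/I on L4; bus BusRdX; mem=60
  op7 P0: store L4 := 21 → M/I/I on L4; bus BusRdX Flush; mem=27
  op8 P0: load  L3 → S/S/I on L3; bus BusRd Flush; mem=88
  op9 P2: store L3 := 26 → I/I/M on L3; bus BusRdX; mem=88
  op10 P2: load  L5 → S/I/S on L5; bus BusRd Flush; mem=31
  op11 P1: load  L1 → I/S/I on L1; bus (none); mem=90
  op12 P0: store L1 := 70 → M/I/I on L1; bus BusRdX; mem=90
  op13 P1: store L1 := 66 → I/M/I on L1; bus BusRdX Flush; mem=70
  op14 P1: load  L3 → I/S/S on L3; bus BusRd Flush; mem=26
  op15 P0: load  L0 → S/I/I on L0; bus BusRd; mem=0
  op16 P1: store L3 := 20 → I/M/I on L3; bus BusRdX; mem=26
  op17 P1: store L0 := 35 → I/M/I on L0; bus BusRdX; mem=0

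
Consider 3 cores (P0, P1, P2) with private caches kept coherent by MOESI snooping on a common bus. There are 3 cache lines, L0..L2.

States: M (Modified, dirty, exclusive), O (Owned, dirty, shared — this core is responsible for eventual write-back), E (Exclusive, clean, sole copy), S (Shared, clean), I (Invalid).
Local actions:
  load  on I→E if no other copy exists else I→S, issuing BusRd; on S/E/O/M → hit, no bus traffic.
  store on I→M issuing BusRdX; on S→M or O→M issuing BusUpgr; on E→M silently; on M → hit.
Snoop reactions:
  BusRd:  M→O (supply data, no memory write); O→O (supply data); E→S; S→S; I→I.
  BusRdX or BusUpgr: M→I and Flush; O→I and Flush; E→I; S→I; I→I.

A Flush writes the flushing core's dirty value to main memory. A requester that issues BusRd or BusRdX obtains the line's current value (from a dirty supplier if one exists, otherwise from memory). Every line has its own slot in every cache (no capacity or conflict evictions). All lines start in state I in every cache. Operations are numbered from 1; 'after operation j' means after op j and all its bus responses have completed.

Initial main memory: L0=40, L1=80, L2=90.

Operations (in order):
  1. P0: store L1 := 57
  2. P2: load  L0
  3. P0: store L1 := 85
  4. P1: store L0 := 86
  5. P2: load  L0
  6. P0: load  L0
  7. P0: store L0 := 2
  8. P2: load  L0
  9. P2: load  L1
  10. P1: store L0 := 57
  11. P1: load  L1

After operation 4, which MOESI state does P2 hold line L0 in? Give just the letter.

1. P0: store L1 := 57  bus=[BusRdX]  L1: P0=M P1=I P2=I  mem[L1]=80
2. P2: load  L0  bus=[BusRd]  L0: P0=I P1=I P2=E  mem[L0]=40
3. P0: store L1 := 85  bus=[-]  L1: P0=M P1=I P2=I  mem[L1]=80
4. P1: store L0 := 86  bus=[BusRdX]  L0: P0=I P1=M P2=I  mem[L0]=40
5. P2: load  L0  bus=[BusRd]  L0: P0=I P1=O P2=S  mem[L0]=40
6. P0: load  L0  bus=[BusRd]  L0: P0=S P1=O P2=S  mem[L0]=40
7. P0: store L0 := 2  bus=[BusUpgr,Flush]  L0: P0=M P1=I P2=I  mem[L0]=86
8. P2: load  L0  bus=[BusRd]  L0: P0=O P1=I P2=S  mem[L0]=86
9. P2: load  L1  bus=[BusRd]  L1: P0=O P1=I P2=S  mem[L1]=80
10. P1: store L0 := 57  bus=[BusRdX,Flush]  L0: P0=I P1=M P2=I  mem[L0]=2
11. P1: load  L1  bus=[BusRd]  L1: P0=O P1=S P2=S  mem[L1]=80

state = I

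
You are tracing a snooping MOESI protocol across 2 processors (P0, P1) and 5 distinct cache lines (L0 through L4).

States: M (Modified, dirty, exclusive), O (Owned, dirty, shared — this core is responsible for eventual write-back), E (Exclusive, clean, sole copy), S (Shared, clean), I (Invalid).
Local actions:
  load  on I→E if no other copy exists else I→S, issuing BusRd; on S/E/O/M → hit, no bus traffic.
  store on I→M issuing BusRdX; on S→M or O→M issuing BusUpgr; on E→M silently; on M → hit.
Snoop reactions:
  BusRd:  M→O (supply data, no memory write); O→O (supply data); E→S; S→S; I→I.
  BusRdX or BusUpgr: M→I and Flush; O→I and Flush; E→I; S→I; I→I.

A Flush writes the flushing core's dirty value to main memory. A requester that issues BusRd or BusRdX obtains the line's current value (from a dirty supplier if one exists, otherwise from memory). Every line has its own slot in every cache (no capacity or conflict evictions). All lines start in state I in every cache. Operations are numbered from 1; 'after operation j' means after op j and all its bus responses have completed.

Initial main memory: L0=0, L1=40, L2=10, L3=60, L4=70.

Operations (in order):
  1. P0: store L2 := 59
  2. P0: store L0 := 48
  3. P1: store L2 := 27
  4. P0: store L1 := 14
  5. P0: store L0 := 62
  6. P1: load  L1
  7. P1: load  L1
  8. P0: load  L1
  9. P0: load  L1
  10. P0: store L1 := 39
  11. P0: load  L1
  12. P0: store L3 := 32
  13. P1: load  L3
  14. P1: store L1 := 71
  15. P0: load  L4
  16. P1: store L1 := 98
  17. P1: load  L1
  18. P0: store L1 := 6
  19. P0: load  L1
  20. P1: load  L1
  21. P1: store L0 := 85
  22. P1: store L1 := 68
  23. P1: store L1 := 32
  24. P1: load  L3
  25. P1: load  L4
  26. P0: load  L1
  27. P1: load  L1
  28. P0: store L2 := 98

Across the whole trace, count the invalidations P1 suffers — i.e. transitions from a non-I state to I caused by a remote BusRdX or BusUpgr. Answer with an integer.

invalidations = 3

step 1: P0: store L2 := 59  ⟶  MI  (L2)  txn=BusRdX  M[L2]=10
step 2: P0: store L0 := 48  ⟶  MI  (L0)  txn=BusRdX  M[L0]=0
step 3: P1: store L2 := 27  ⟶  IM  (L2)  txn=BusRdX+Flush  M[L2]=59
step 4: P0: store L1 := 14  ⟶  MI  (L1)  txn=BusRdX  M[L1]=40
step 5: P0: store L0 := 62  ⟶  MI  (L0)  txn=∅  M[L0]=0
step 6: P1: load  L1  ⟶  OS  (L1)  txn=BusRd  M[L1]=40
step 7: P1: load  L1  ⟶  OS  (L1)  txn=∅  M[L1]=40
step 8: P0: load  L1  ⟶  OS  (L1)  txn=∅  M[L1]=40
step 9: P0: load  L1  ⟶  OS  (L1)  txn=∅  M[L1]=40
step 10: P0: store L1 := 39  ⟶  MI  (L1)  txn=BusUpgr  M[L1]=40
step 11: P0: load  L1  ⟶  MI  (L1)  txn=∅  M[L1]=40
step 12: P0: store L3 := 32  ⟶  MI  (L3)  txn=BusRdX  M[L3]=60
step 13: P1: load  L3  ⟶  OS  (L3)  txn=BusRd  M[L3]=60
step 14: P1: store L1 := 71  ⟶  IM  (L1)  txn=BusRdX+Flush  M[L1]=39
step 15: P0: load  L4  ⟶  EI  (L4)  txn=BusRd  M[L4]=70
step 16: P1: store L1 := 98  ⟶  IM  (L1)  txn=∅  M[L1]=39
step 17: P1: load  L1  ⟶  IM  (L1)  txn=∅  M[L1]=39
step 18: P0: store L1 := 6  ⟶  MI  (L1)  txn=BusRdX+Flush  M[L1]=98
step 19: P0: load  L1  ⟶  MI  (L1)  txn=∅  M[L1]=98
step 20: P1: load  L1  ⟶  OS  (L1)  txn=BusRd  M[L1]=98
step 21: P1: store L0 := 85  ⟶  IM  (L0)  txn=BusRdX+Flush  M[L0]=62
step 22: P1: store L1 := 68  ⟶  IM  (L1)  txn=BusUpgr+Flush  M[L1]=6
step 23: P1: store L1 := 32  ⟶  IM  (L1)  txn=∅  M[L1]=6
step 24: P1: load  L3  ⟶  OS  (L3)  txn=∅  M[L3]=60
step 25: P1: load  L4  ⟶  SS  (L4)  txn=BusRd  M[L4]=70
step 26: P0: load  L1  ⟶  SO  (L1)  txn=BusRd  M[L1]=6
step 27: P1: load  L1  ⟶  SO  (L1)  txn=∅  M[L1]=6
step 28: P0: store L2 := 98  ⟶  MI  (L2)  txn=BusRdX+Flush  M[L2]=27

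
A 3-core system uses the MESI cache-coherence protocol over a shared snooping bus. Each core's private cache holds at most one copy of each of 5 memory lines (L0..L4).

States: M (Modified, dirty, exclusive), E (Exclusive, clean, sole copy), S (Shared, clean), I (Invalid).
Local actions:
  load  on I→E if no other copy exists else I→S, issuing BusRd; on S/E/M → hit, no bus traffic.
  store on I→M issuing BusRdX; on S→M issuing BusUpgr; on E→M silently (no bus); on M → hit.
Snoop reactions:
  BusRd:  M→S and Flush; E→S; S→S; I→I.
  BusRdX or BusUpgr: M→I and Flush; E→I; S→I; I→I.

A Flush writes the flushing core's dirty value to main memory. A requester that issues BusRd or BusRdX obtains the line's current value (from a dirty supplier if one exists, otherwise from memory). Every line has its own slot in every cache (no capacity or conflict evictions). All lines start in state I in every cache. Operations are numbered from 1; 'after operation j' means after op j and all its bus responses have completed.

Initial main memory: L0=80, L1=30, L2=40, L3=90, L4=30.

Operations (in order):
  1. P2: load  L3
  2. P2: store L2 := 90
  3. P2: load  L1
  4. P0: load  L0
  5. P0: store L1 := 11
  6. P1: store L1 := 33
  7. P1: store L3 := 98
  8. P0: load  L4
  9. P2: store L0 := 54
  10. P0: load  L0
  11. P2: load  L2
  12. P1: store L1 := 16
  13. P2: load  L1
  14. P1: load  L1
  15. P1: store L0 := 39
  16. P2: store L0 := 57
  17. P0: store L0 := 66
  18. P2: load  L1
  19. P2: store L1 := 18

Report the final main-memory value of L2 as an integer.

  op1 P2: load  L3 → I/I/E on L3; bus BusRd; mem=90
  op2 P2: store L2 := 90 → I/I/M on L2; bus BusRdX; mem=40
  op3 P2: load  L1 → I/I/E on L1; bus BusRd; mem=30
  op4 P0: load  L0 → E/I/I on L0; bus BusRd; mem=80
  op5 P0: store L1 := 11 → M/I/I on L1; bus BusRdX; mem=30
  op6 P1: store L1 := 33 → I/M/I on L1; bus BusRdX Flush; mem=11
  op7 P1: store L3 := 98 → I/M/I on L3; bus BusRdX; mem=90
  op8 P0: load  L4 → E/I/I on L4; bus BusRd; mem=30
  op9 P2: store L0 := 54 → I/I/M on L0; bus BusRdX; mem=80
  op10 P0: load  L0 → S/I/S on L0; bus BusRd Flush; mem=54
  op11 P2: load  L2 → I/I/M on L2; bus (none); mem=40
  op12 P1: store L1 := 16 → I/M/I on L1; bus (none); mem=11
  op13 P2: load  L1 → I/S/S on L1; bus BusRd Flush; mem=16
  op14 P1: load  L1 → I/S/S on L1; bus (none); mem=16
  op15 P1: store L0 := 39 → I/M/I on L0; bus BusRdX; mem=54
  op16 P2: store L0 := 57 → I/I/M on L0; bus BusRdX Flush; mem=39
  op17 P0: store L0 := 66 → M/I/I on L0; bus BusRdX Flush; mem=57
  op18 P2: load  L1 → I/S/S on L1; bus (none); mem=16
  op19 P2: store L1 := 18 → I/I/M on L1; bus BusUpgr; mem=16

memory[L2] = 40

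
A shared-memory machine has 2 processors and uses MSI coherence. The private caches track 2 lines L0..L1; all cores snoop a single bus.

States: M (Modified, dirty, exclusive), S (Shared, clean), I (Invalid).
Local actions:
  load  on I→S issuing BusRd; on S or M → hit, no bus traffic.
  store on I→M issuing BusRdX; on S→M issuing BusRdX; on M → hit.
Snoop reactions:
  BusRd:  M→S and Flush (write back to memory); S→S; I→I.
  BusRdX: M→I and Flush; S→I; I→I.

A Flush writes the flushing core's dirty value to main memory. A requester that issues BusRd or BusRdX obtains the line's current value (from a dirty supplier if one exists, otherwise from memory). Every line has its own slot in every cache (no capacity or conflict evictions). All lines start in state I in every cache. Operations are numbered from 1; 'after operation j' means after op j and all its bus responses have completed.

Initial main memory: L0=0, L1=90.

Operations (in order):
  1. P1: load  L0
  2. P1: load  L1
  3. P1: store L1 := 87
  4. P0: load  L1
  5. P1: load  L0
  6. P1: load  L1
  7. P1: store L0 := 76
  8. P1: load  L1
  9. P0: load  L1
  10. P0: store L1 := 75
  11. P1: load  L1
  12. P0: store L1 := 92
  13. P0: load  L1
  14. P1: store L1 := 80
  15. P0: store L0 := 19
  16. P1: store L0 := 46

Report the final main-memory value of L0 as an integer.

memory[L0] = 19

  op1 P1: load  L0 → I/S on L0; bus BusRd; mem=0
  op2 P1: load  L1 → I/S on L1; bus BusRd; mem=90
  op3 P1: store L1 := 87 → I/M on L1; bus BusRdX; mem=90
  op4 P0: load  L1 → S/S on L1; bus BusRd Flush; mem=87
  op5 P1: load  L0 → I/S on L0; bus (none); mem=0
  op6 P1: load  L1 → S/S on L1; bus (none); mem=87
  op7 P1: store L0 := 76 → I/M on L0; bus BusRdX; mem=0
  op8 P1: load  L1 → S/S on L1; bus (none); mem=87
  op9 P0: load  L1 → S/S on L1; bus (none); mem=87
  op10 P0: store L1 := 75 → M/I on L1; bus BusRdX; mem=87
  op11 P1: load  L1 → S/S on L1; bus BusRd Flush; mem=75
  op12 P0: store L1 := 92 → M/I on L1; bus BusRdX; mem=75
  op13 P0: load  L1 → M/I on L1; bus (none); mem=75
  op14 P1: store L1 := 80 → I/M on L1; bus BusRdX Flush; mem=92
  op15 P0: store L0 := 19 → M/I on L0; bus BusRdX Flush; mem=76
  op16 P1: store L0 := 46 → I/M on L0; bus BusRdX Flush; mem=19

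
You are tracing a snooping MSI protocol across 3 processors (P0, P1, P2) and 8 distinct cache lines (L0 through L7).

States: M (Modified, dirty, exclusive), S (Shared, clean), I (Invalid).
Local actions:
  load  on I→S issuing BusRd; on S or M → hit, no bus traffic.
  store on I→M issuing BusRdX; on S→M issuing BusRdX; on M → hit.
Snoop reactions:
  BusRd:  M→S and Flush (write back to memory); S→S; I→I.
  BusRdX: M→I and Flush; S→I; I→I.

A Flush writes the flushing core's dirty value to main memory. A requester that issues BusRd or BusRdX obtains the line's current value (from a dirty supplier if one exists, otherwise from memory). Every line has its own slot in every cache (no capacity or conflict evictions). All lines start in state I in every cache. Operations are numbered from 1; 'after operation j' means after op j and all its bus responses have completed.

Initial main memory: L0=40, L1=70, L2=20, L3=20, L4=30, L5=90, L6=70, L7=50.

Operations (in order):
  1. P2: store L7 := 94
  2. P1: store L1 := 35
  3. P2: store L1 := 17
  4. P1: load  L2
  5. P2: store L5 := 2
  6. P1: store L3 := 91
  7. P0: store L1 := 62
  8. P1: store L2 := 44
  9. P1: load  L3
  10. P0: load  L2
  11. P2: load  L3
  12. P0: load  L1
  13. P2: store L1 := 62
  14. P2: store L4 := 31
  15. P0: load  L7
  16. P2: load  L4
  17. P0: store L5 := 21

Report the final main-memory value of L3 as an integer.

memory[L3] = 91

[1] P2: store L7 := 94 | P0:I, P1:I, P2:M(94) | bus: BusRdX
[2] P1: store L1 := 35 | P0:I, P1:M(35), P2:I | bus: BusRdX
[3] P2: store L1 := 17 | P0:I, P1:I, P2:M(17) | bus: BusRdX,Flush
[4] P1: load  L2 | P0:I, P1:S(20), P2:I | bus: BusRd
[5] P2: store L5 := 2 | P0:I, P1:I, P2:M(2) | bus: BusRdX
[6] P1: store L3 := 91 | P0:I, P1:M(91), P2:I | bus: BusRdX
[7] P0: store L1 := 62 | P0:M(62), P1:I, P2:I | bus: BusRdX,Flush
[8] P1: store L2 := 44 | P0:I, P1:M(44), P2:I | bus: BusRdX
[9] P1: load  L3 | P0:I, P1:M(91), P2:I | bus: none
[10] P0: load  L2 | P0:S(44), P1:S(44), P2:I | bus: BusRd,Flush
[11] P2: load  L3 | P0:I, P1:S(91), P2:S(91) | bus: BusRd,Flush
[12] P0: load  L1 | P0:M(62), P1:I, P2:I | bus: none
[13] P2: store L1 := 62 | P0:I, P1:I, P2:M(62) | bus: BusRdX,Flush
[14] P2: store L4 := 31 | P0:I, P1:I, P2:M(31) | bus: BusRdX
[15] P0: load  L7 | P0:S(94), P1:I, P2:S(94) | bus: BusRd,Flush
[16] P2: load  L4 | P0:I, P1:I, P2:M(31) | bus: none
[17] P0: store L5 := 21 | P0:M(21), P1:I, P2:I | bus: BusRdX,Flush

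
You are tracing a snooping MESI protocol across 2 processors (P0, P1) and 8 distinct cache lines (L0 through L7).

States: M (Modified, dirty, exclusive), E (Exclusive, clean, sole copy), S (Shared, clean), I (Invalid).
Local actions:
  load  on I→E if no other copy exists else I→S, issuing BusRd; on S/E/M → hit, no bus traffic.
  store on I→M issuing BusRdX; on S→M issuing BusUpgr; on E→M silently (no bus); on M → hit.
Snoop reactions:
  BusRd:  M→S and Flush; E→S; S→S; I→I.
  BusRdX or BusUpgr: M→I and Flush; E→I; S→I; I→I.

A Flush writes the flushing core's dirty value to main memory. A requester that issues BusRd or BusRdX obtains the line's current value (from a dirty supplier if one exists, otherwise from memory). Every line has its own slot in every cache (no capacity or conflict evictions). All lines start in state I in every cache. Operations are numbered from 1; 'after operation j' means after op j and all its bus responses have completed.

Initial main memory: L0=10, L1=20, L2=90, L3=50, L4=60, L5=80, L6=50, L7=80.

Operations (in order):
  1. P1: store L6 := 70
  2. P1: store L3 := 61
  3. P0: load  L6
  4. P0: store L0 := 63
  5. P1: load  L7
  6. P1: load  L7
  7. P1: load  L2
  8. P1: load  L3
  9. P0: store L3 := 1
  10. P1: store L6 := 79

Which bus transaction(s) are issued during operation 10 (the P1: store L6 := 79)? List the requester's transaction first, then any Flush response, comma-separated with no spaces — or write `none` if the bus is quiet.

bus = BusUpgr

  op1 P1: store L6 := 70 → I/M on L6; bus BusRdX; mem=50
  op2 P1: store L3 := 61 → I/M on L3; bus BusRdX; mem=50
  op3 P0: load  L6 → S/S on L6; bus BusRd Flush; mem=70
  op4 P0: store L0 := 63 → M/I on L0; bus BusRdX; mem=10
  op5 P1: load  L7 → I/E on L7; bus BusRd; mem=80
  op6 P1: load  L7 → I/E on L7; bus (none); mem=80
  op7 P1: load  L2 → I/E on L2; bus BusRd; mem=90
  op8 P1: load  L3 → I/M on L3; bus (none); mem=50
  op9 P0: store L3 := 1 → M/I on L3; bus BusRdX Flush; mem=61
  op10 P1: store L6 := 79 → I/M on L6; bus BusUpgr; mem=70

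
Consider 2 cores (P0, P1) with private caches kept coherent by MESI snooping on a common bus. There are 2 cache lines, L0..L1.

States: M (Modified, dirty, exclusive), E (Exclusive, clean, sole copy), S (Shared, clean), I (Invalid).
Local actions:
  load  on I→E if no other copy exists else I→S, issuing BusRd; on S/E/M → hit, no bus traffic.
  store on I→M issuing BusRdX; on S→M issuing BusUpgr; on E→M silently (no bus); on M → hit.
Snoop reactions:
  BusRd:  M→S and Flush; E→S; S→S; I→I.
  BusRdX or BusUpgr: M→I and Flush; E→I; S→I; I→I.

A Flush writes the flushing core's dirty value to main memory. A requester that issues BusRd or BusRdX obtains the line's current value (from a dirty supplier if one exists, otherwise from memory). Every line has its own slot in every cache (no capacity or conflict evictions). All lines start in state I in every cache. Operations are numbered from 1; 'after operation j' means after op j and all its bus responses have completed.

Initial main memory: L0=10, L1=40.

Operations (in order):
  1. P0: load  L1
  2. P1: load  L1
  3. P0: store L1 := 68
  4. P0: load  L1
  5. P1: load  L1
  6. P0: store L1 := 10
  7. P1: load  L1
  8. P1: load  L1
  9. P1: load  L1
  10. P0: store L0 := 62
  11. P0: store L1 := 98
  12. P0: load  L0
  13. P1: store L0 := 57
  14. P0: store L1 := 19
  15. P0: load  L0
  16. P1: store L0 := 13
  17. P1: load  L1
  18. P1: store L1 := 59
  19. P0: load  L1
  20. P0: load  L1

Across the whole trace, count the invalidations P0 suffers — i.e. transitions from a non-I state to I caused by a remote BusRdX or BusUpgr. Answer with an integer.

invalidations = 3

[1] P0: load  L1 | P0:E(40), P1:I | bus: BusRd
[2] P1: load  L1 | P0:S(40), P1:S(40) | bus: BusRd
[3] P0: store L1 := 68 | P0:M(68), P1:I | bus: BusUpgr
[4] P0: load  L1 | P0:M(68), P1:I | bus: none
[5] P1: load  L1 | P0:S(68), P1:S(68) | bus: BusRd,Flush
[6] P0: store L1 := 10 | P0:M(10), P1:I | bus: BusUpgr
[7] P1: load  L1 | P0:S(10), P1:S(10) | bus: BusRd,Flush
[8] P1: load  L1 | P0:S(10), P1:S(10) | bus: none
[9] P1: load  L1 | P0:S(10), P1:S(10) | bus: none
[10] P0: store L0 := 62 | P0:M(62), P1:I | bus: BusRdX
[11] P0: store L1 := 98 | P0:M(98), P1:I | bus: BusUpgr
[12] P0: load  L0 | P0:M(62), P1:I | bus: none
[13] P1: store L0 := 57 | P0:I, P1:M(57) | bus: BusRdX,Flush
[14] P0: store L1 := 19 | P0:M(19), P1:I | bus: none
[15] P0: load  L0 | P0:S(57), P1:S(57) | bus: BusRd,Flush
[16] P1: store L0 := 13 | P0:I, P1:M(13) | bus: BusUpgr
[17] P1: load  L1 | P0:S(19), P1:S(19) | bus: BusRd,Flush
[18] P1: store L1 := 59 | P0:I, P1:M(59) | bus: BusUpgr
[19] P0: load  L1 | P0:S(59), P1:S(59) | bus: BusRd,Flush
[20] P0: load  L1 | P0:S(59), P1:S(59) | bus: none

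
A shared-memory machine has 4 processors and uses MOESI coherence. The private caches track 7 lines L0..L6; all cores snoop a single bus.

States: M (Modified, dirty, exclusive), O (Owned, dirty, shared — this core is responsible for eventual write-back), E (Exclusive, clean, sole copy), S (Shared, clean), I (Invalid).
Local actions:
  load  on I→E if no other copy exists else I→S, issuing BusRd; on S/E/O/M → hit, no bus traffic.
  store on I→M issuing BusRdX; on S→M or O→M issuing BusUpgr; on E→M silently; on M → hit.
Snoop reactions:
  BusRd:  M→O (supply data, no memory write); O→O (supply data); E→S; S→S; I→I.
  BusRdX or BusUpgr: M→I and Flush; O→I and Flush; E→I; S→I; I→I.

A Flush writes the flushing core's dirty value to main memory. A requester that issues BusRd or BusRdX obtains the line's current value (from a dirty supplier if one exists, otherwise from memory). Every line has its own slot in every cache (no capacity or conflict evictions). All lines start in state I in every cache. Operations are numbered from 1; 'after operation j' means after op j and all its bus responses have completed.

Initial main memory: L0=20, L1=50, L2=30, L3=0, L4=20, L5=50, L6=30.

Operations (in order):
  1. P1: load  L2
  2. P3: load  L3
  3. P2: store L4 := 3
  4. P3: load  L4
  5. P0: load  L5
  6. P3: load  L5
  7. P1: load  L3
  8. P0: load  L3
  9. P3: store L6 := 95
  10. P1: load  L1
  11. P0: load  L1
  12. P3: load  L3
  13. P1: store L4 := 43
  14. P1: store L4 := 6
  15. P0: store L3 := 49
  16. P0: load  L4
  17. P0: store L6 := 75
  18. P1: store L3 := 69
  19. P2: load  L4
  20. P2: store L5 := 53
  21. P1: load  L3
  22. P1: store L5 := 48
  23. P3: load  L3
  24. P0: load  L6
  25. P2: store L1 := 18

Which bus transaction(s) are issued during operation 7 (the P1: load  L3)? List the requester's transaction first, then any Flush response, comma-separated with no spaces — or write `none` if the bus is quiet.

step 1: P1: load  L2  ⟶  IEII  (L2)  txn=BusRd  M[L2]=30
step 2: P3: load  L3  ⟶  IIIE  (L3)  txn=BusRd  M[L3]=0
step 3: P2: store L4 := 3  ⟶  IIMI  (L4)  txn=BusRdX  M[L4]=20
step 4: P3: load  L4  ⟶  IIOS  (L4)  txn=BusRd  M[L4]=20
step 5: P0: load  L5  ⟶  EIII  (L5)  txn=BusRd  M[L5]=50
step 6: P3: load  L5  ⟶  SIIS  (L5)  txn=BusRd  M[L5]=50
step 7: P1: load  L3  ⟶  ISIS  (L3)  txn=BusRd  M[L3]=0
step 8: P0: load  L3  ⟶  SSIS  (L3)  txn=BusRd  M[L3]=0
step 9: P3: store L6 := 95  ⟶  IIIM  (L6)  txn=BusRdX  M[L6]=30
step 10: P1: load  L1  ⟶  IEII  (L1)  txn=BusRd  M[L1]=50
step 11: P0: load  L1  ⟶  SSII  (L1)  txn=BusRd  M[L1]=50
step 12: P3: load  L3  ⟶  SSIS  (L3)  txn=∅  M[L3]=0
step 13: P1: store L4 := 43  ⟶  IMII  (L4)  txn=BusRdX+Flush  M[L4]=3
step 14: P1: store L4 := 6  ⟶  IMII  (L4)  txn=∅  M[L4]=3
step 15: P0: store L3 := 49  ⟶  MIII  (L3)  txn=BusUpgr  M[L3]=0
step 16: P0: load  L4  ⟶  SOII  (L4)  txn=BusRd  M[L4]=3
step 17: P0: store L6 := 75  ⟶  MIII  (L6)  txn=BusRdX+Flush  M[L6]=95
step 18: P1: store L3 := 69  ⟶  IMII  (L3)  txn=BusRdX+Flush  M[L3]=49
step 19: P2: load  L4  ⟶  SOSI  (L4)  txn=BusRd  M[L4]=3
step 20: P2: store L5 := 53  ⟶  IIMI  (L5)  txn=BusRdX  M[L5]=50
step 21: P1: load  L3  ⟶  IMII  (L3)  txn=∅  M[L3]=49
step 22: P1: store L5 := 48  ⟶  IMII  (L5)  txn=BusRdX+Flush  M[L5]=53
step 23: P3: load  L3  ⟶  IOIS  (L3)  txn=BusRd  M[L3]=49
step 24: P0: load  L6  ⟶  MIII  (L6)  txn=∅  M[L6]=95
step 25: P2: store L1 := 18  ⟶  IIMI  (L1)  txn=BusRdX  M[L1]=50

bus = BusRd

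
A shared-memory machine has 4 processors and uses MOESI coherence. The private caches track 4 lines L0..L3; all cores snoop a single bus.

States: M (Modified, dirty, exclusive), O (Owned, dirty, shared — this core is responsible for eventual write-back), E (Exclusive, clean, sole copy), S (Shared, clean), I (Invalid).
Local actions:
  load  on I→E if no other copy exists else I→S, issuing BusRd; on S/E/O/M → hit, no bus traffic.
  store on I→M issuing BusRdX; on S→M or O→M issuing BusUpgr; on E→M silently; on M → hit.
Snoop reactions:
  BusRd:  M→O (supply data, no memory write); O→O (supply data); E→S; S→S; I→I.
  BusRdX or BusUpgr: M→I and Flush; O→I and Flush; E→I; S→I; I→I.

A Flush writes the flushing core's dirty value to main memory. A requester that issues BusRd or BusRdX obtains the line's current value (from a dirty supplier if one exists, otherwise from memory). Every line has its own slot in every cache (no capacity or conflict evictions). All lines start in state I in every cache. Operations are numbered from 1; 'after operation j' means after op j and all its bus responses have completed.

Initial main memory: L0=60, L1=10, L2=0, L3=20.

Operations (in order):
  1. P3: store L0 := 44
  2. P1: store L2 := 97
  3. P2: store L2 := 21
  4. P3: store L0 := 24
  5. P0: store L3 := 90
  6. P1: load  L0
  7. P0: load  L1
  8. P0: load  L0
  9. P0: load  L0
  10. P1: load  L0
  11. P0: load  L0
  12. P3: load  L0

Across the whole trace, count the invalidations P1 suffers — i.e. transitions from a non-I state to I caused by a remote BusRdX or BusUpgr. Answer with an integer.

invalidations = 1

  op1 P3: store L0 := 44 → I/I/I/M on L0; bus BusRdX; mem=60
  op2 P1: store L2 := 97 → I/M/I/I on L2; bus BusRdX; mem=0
  op3 P2: store L2 := 21 → I/I/M/I on L2; bus BusRdX Flush; mem=97
  op4 P3: store L0 := 24 → I/I/I/M on L0; bus (none); mem=60
  op5 P0: store L3 := 90 → M/I/I/I on L3; bus BusRdX; mem=20
  op6 P1: load  L0 → I/S/I/O on L0; bus BusRd; mem=60
  op7 P0: load  L1 → E/I/I/I on L1; bus BusRd; mem=10
  op8 P0: load  L0 → S/S/I/O on L0; bus BusRd; mem=60
  op9 P0: load  L0 → S/S/I/O on L0; bus (none); mem=60
  op10 P1: load  L0 → S/S/I/O on L0; bus (none); mem=60
  op11 P0: load  L0 → S/S/I/O on L0; bus (none); mem=60
  op12 P3: load  L0 → S/S/I/O on L0; bus (none); mem=60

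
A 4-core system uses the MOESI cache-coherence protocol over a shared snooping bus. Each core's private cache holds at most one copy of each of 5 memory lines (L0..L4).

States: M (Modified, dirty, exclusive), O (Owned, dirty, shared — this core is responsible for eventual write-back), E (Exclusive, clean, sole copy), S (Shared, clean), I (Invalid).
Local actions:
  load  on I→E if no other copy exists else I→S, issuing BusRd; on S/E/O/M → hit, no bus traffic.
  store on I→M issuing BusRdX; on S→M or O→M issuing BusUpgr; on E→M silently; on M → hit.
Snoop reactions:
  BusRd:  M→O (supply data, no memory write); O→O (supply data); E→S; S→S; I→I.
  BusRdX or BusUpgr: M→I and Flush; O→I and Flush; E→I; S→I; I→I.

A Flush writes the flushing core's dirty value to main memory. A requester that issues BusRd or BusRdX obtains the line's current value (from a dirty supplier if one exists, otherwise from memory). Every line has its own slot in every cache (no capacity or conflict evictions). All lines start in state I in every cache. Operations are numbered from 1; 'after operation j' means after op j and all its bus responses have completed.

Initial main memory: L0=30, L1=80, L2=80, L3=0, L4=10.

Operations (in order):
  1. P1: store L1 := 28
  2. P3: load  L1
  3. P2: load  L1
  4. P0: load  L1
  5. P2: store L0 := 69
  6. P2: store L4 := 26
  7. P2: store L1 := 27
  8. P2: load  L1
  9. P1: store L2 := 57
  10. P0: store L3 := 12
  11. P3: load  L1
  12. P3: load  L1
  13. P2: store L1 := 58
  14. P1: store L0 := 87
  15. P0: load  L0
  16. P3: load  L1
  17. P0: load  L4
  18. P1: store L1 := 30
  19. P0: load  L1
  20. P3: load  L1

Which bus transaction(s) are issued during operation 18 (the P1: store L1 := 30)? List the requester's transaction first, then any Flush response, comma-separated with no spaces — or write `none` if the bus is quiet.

bus = BusRdX,Flush

[1] P1: store L1 := 28 | P0:I, P1:M(28), P2:I, P3:I | bus: BusRdX
[2] P3: load  L1 | P0:I, P1:O(28), P2:I, P3:S(28) | bus: BusRd
[3] P2: load  L1 | P0:I, P1:O(28), P2:S(28), P3:S(28) | bus: BusRd
[4] P0: load  L1 | P0:S(28), P1:O(28), P2:S(28), P3:S(28) | bus: BusRd
[5] P2: store L0 := 69 | P0:I, P1:I, P2:M(69), P3:I | bus: BusRdX
[6] P2: store L4 := 26 | P0:I, P1:I, P2:M(26), P3:I | bus: BusRdX
[7] P2: store L1 := 27 | P0:I, P1:I, P2:M(27), P3:I | bus: BusUpgr,Flush
[8] P2: load  L1 | P0:I, P1:I, P2:M(27), P3:I | bus: none
[9] P1: store L2 := 57 | P0:I, P1:M(57), P2:I, P3:I | bus: BusRdX
[10] P0: store L3 := 12 | P0:M(12), P1:I, P2:I, P3:I | bus: BusRdX
[11] P3: load  L1 | P0:I, P1:I, P2:O(27), P3:S(27) | bus: BusRd
[12] P3: load  L1 | P0:I, P1:I, P2:O(27), P3:S(27) | bus: none
[13] P2: store L1 := 58 | P0:I, P1:I, P2:M(58), P3:I | bus: BusUpgr
[14] P1: store L0 := 87 | P0:I, P1:M(87), P2:I, P3:I | bus: BusRdX,Flush
[15] P0: load  L0 | P0:S(87), P1:O(87), P2:I, P3:I | bus: BusRd
[16] P3: load  L1 | P0:I, P1:I, P2:O(58), P3:S(58) | bus: BusRd
[17] P0: load  L4 | P0:S(26), P1:I, P2:O(26), P3:I | bus: BusRd
[18] P1: store L1 := 30 | P0:I, P1:M(30), P2:I, P3:I | bus: BusRdX,Flush
[19] P0: load  L1 | P0:S(30), P1:O(30), P2:I, P3:I | bus: BusRd
[20] P3: load  L1 | P0:S(30), P1:O(30), P2:I, P3:S(30) | bus: BusRd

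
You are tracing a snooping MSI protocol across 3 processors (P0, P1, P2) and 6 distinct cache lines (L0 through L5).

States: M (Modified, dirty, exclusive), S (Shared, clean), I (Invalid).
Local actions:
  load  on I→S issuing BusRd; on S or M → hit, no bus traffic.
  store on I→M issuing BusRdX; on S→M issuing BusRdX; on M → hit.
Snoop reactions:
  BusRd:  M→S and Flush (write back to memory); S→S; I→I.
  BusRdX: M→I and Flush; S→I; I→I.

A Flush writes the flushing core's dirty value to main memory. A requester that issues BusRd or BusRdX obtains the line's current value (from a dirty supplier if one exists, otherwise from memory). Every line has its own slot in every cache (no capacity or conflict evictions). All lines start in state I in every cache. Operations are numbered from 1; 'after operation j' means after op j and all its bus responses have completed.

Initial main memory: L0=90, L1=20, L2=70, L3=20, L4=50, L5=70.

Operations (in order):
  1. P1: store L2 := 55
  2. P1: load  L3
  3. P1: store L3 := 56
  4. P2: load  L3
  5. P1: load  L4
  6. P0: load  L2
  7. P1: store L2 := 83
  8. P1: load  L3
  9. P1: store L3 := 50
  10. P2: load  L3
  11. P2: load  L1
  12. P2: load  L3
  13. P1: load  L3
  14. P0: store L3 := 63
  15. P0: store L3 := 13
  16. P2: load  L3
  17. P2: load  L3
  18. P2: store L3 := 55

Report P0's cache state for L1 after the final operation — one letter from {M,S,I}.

state = I

  op1 P1: store L2 := 55 → I/M/I on L2; bus BusRdX; mem=70
  op2 P1: load  L3 → I/S/I on L3; bus BusRd; mem=20
  op3 P1: store L3 := 56 → I/M/I on L3; bus BusRdX; mem=20
  op4 P2: load  L3 → I/S/S on L3; bus BusRd Flush; mem=56
  op5 P1: load  L4 → I/S/I on L4; bus BusRd; mem=50
  op6 P0: load  L2 → S/S/I on L2; bus BusRd Flush; mem=55
  op7 P1: store L2 := 83 → I/M/I on L2; bus BusRdX; mem=55
  op8 P1: load  L3 → I/S/S on L3; bus (none); mem=56
  op9 P1: store L3 := 50 → I/M/I on L3; bus BusRdX; mem=56
  op10 P2: load  L3 → I/S/S on L3; bus BusRd Flush; mem=50
  op11 P2: load  L1 → I/I/S on L1; bus BusRd; mem=20
  op12 P2: load  L3 → I/S/S on L3; bus (none); mem=50
  op13 P1: load  L3 → I/S/S on L3; bus (none); mem=50
  op14 P0: store L3 := 63 → M/I/I on L3; bus BusRdX; mem=50
  op15 P0: store L3 := 13 → M/I/I on L3; bus (none); mem=50
  op16 P2: load  L3 → S/I/S on L3; bus BusRd Flush; mem=13
  op17 P2: load  L3 → S/I/S on L3; bus (none); mem=13
  op18 P2: store L3 := 55 → I/I/M on L3; bus BusRdX; mem=13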